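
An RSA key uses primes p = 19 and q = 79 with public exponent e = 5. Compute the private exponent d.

281

φ(n) = (p−1)(q−1) = 18·78 = 1404.
Need d with 5·d ≡ 1 (mod 1404). Apply the extended Euclidean algorithm:
1404 = 280×5 + 4
5 = 1×4 + 1
4 = 4×1 + 0
Back-substitute:
1 = 5 − 4
1 = −1404 + 281·5
So 5·281 ≡ 1 (mod 1404), hence d = 281.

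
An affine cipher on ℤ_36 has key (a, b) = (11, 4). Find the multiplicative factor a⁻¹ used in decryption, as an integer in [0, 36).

23

Extended Euclidean algorithm:
36 = 3×11 + 3
11 = 3×3 + 2
3 = 1×2 + 1
2 = 2×1 + 0
The gcd is 1. Working backward:
1 = 3 − 2
1 = −11 + 4·3
1 = 4·36 − 13·11
So 11·(-13) ≡ 1 (mod 36), and -13 ≡ 23 (mod 36).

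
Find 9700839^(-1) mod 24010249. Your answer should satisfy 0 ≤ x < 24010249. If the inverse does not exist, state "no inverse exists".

Apply the Euclidean algorithm to 24010249 and 9700839:
24010249 = 2×9700839 + 4608571
9700839 = 2×4608571 + 483697
4608571 = 9×483697 + 255298
483697 = 1×255298 + 228399
255298 = 1×228399 + 26899
228399 = 8×26899 + 13207
26899 = 2×13207 + 485
13207 = 27×485 + 112
485 = 4×112 + 37
112 = 3×37 + 1
37 = 37×1 + 0
gcd = 1, so the inverse exists. Back-substitute:
1 = 112 − 3·37
1 = −3·485 + 13·112
1 = 13·13207 − 354·485
1 = −354·26899 + 721·13207
1 = 721·228399 − 6122·26899
1 = −6122·255298 + 6843·228399
1 = 6843·483697 − 12965·255298
1 = −12965·4608571 + 123528·483697
1 = 123528·9700839 − 260021·4608571
1 = −260021·24010249 + 643570·9700839
So 9700839·643570 ≡ 1 (mod 24010249).

643570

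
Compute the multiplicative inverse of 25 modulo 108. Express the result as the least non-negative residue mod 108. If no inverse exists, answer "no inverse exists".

Extended Euclidean algorithm:
108 = 4·25 + 8
25 = 3·8 + 1
8 = 8·1 + 0
gcd = 1, so the inverse exists. Back-substitute:
1 = 25 − 3·8
1 = −3·108 + 13·25
So 25·13 ≡ 1 (mod 108).

13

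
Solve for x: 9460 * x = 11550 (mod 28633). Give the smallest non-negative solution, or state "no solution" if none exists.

1787

First find gcd(9460, 28633):
28633 = 3·9460 + 253
9460 = 37·253 + 99
253 = 2·99 + 55
99 = 1·55 + 44
55 = 1·44 + 11
44 = 4·11 + 0
gcd = 11 and 11 | 11550, so solutions exist. Divide through by 11: 860x ≡ 1050 (mod 2603).
Now find 860⁻¹ mod 2603:
2603 = 3*860 + 23
860 = 37*23 + 9
23 = 2*9 + 5
9 = 1*5 + 4
5 = 1*4 + 1
4 = 4*1 + 0
Back-substitute:
1 = 5 − 4
1 = −9 + 2·5
1 = 2·23 − 5·9
1 = −5·860 + 187·23
1 = 187·2603 − 566·860
So 860·(-566) ≡ 1 (mod 2603), i.e. 860⁻¹ ≡ 2037.
Then x ≡ 2037·1050 ≡ 1787 (mod 2603); the smallest non-negative solution is x = 1787.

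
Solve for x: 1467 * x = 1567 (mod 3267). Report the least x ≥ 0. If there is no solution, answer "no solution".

no solution

gcd(1467, 3267):
3267 = 2·1467 + 333
1467 = 4·333 + 135
333 = 2·135 + 63
135 = 2·63 + 9
63 = 7·9 + 0
gcd = 9, but 9 ∤ 1567, so the congruence has no solution.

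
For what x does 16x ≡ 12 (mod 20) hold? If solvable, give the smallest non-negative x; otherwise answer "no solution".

2

First find gcd(16, 20):
20 = 1·16 + 4
16 = 4·4 + 0
gcd = 4 and 4 | 12, so solutions exist. Divide through by 4: 4x ≡ 3 (mod 5).
Now find 4⁻¹ mod 5:
5 = 1*4 + 1
4 = 4*1 + 0
Back-substitute:
1 = 5 − 4
So 4·(-1) ≡ 1 (mod 5), i.e. 4⁻¹ ≡ 4.
Then x ≡ 4·3 ≡ 2 (mod 5); the smallest non-negative solution is x = 2.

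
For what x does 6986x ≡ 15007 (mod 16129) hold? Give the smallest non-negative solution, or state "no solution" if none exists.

First find gcd(6986, 16129):
16129 = 2·6986 + 2157
6986 = 3·2157 + 515
2157 = 4·515 + 97
515 = 5·97 + 30
97 = 3·30 + 7
30 = 4·7 + 2
7 = 3·2 + 1
2 = 2·1 + 0
gcd = 1, so a unique solution mod 16129 exists.
Back-substitute for the Bézout coefficients:
1 = 7 − 3·2
1 = −3·30 + 13·7
1 = 13·97 − 42·30
1 = −42·515 + 223·97
1 = 223·2157 − 934·515
1 = −934·6986 + 3025·2157
1 = 3025·16129 − 6984·6986
So 6986·(-6984) ≡ 1 (mod 16129), giving 6986⁻¹ ≡ 9145.
x ≡ 6986⁻¹·15007 ≡ 9145·15007 ≡ 13483 (mod 16129).

13483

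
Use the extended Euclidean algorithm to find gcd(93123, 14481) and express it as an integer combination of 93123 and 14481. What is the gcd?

Repeated division:
93123 = 6·14481 + 6237
14481 = 2·6237 + 2007
6237 = 3·2007 + 216
2007 = 9·216 + 63
216 = 3·63 + 27
63 = 2·27 + 9
27 = 3·9 + 0
gcd(93123, 14481) = 9.
Working backward:
9 = 63 − 2·27
9 = −2·216 + 7·63
9 = 7·2007 − 65·216
9 = −65·6237 + 202·2007
9 = 202·14481 − 469·6237
9 = −469·93123 + 3016·14481
So 9 = (-469)·93123 + (3016)·14481.

9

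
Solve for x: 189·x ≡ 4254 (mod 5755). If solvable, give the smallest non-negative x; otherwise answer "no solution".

936

First find gcd(189, 5755):
5755 = 30·189 + 85
189 = 2·85 + 19
85 = 4·19 + 9
19 = 2·9 + 1
9 = 9·1 + 0
gcd = 1, so a unique solution mod 5755 exists.
Back-substitute for the Bézout coefficients:
1 = 19 − 2·9
1 = −2·85 + 9·19
1 = 9·189 − 20·85
1 = −20·5755 + 609·189
So 189·(609) ≡ 1 (mod 5755), giving 189⁻¹ ≡ 609.
x ≡ 189⁻¹·4254 ≡ 609·4254 ≡ 936 (mod 5755).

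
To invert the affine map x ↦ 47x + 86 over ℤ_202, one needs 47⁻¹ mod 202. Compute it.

Extended Euclidean algorithm:
202 = 4*47 + 14
47 = 3*14 + 5
14 = 2*5 + 4
5 = 1*4 + 1
4 = 4*1 + 0
Since gcd(47, 202) = 1, back-substitute to write 1 as a combination:
1 = 5 − 4
1 = −14 + 3·5
1 = 3·47 − 10·14
1 = −10·202 + 43·47
So 47·43 ≡ 1 (mod 202).

43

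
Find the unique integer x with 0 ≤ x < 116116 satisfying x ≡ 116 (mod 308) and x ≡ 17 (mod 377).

20752

Write x = 116 + 308·k. Then 308·k ≡ 17 − 116 ≡ 278 (mod 377).
Need 308⁻¹ mod 377. Extended Euclid on (377, 308):
377 = 1·308 + 69
308 = 4·69 + 32
69 = 2·32 + 5
32 = 6·5 + 2
5 = 2·2 + 1
2 = 2·1 + 0
Back-substitute:
1 = 5 − 2·2
1 = −2·32 + 13·5
1 = 13·69 − 28·32
1 = −28·308 + 125·69
1 = 125·377 − 153·308
308⁻¹ ≡ 224 (mod 377), so k ≡ 224·278 ≡ 67 (mod 377).
x = 116 + 308·67 = 20752.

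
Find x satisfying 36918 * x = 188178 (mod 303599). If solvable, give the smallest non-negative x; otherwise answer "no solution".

First find gcd(36918, 303599):
303599 = 8·36918 + 8255
36918 = 4·8255 + 3898
8255 = 2·3898 + 459
3898 = 8·459 + 226
459 = 2·226 + 7
226 = 32·7 + 2
7 = 3·2 + 1
2 = 2·1 + 0
gcd = 1, so a unique solution mod 303599 exists.
Back-substitute for the Bézout coefficients:
1 = 7 − 3·2
1 = −3·226 + 97·7
1 = 97·459 − 197·226
1 = −197·3898 + 1673·459
1 = 1673·8255 − 3543·3898
1 = −3543·36918 + 15845·8255
1 = 15845·303599 − 130303·36918
So 36918·(-130303) ≡ 1 (mod 303599), giving 36918⁻¹ ≡ 173296.
x ≡ 36918⁻¹·188178 ≡ 173296·188178 ≡ 15301 (mod 303599).

15301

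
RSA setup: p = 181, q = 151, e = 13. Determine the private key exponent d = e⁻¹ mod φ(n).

2077

φ(n) = (p−1)(q−1) = 180·150 = 27000.
Need d with 13·d ≡ 1 (mod 27000). Apply the extended Euclidean algorithm:
27000 = 2076*13 + 12
13 = 1*12 + 1
12 = 12*1 + 0
Back-substitute:
1 = 13 − 12
1 = −27000 + 2077·13
So 13·2077 ≡ 1 (mod 27000), hence d = 2077.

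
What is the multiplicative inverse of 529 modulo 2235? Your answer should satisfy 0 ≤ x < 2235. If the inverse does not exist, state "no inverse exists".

169

gcd(2235, 529) by repeated division:
2235 = 4·529 + 119
529 = 4·119 + 53
119 = 2·53 + 13
53 = 4·13 + 1
13 = 13·1 + 0
The gcd is 1. Working backward:
1 = 53 − 4·13
1 = −4·119 + 9·53
1 = 9·529 − 40·119
1 = −40·2235 + 169·529
So 529·169 ≡ 1 (mod 2235).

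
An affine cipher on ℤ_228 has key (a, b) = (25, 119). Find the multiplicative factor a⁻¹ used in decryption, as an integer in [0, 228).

73

gcd(228, 25) by repeated division:
228 = 9*25 + 3
25 = 8*3 + 1
3 = 3*1 + 0
Since gcd(25, 228) = 1, back-substitute to write 1 as a combination:
1 = 25 − 8·3
1 = −8·228 + 73·25
So 25·73 ≡ 1 (mod 228).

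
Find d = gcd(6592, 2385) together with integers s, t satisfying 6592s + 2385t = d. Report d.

Repeated division:
6592 = 2·2385 + 1822
2385 = 1·1822 + 563
1822 = 3·563 + 133
563 = 4·133 + 31
133 = 4·31 + 9
31 = 3·9 + 4
9 = 2·4 + 1
4 = 4·1 + 0
gcd(6592, 2385) = 1.
Express as a combination:
1 = 9 − 2·4
1 = −2·31 + 7·9
1 = 7·133 − 30·31
1 = −30·563 + 127·133
1 = 127·1822 − 411·563
1 = −411·2385 + 538·1822
1 = 538·6592 − 1487·2385
So 1 = (538)·6592 + (-1487)·2385.

1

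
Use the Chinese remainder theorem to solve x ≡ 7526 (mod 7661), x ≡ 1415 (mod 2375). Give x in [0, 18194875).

15704915

Write x = 7526 + 7661·k. Then 7661·k ≡ 1415 − 7526 ≡ 1014 (mod 2375).
Need 7661⁻¹ mod 2375. Extended Euclid on (2375, 536):
2375 = 4·536 + 231
536 = 2·231 + 74
231 = 3·74 + 9
74 = 8·9 + 2
9 = 4·2 + 1
2 = 2·1 + 0
Back-substitute:
1 = 9 − 4·2
1 = −4·74 + 33·9
1 = 33·231 − 103·74
1 = −103·536 + 239·231
1 = 239·2375 − 1059·536
7661⁻¹ ≡ 1316 (mod 2375), so k ≡ 1316·1014 ≡ 2049 (mod 2375).
x = 7526 + 7661·2049 = 15704915.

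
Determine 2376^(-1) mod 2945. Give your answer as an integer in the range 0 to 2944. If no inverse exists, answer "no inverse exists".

2091

Extended Euclidean algorithm:
2945 = 1*2376 + 569
2376 = 4*569 + 100
569 = 5*100 + 69
100 = 1*69 + 31
69 = 2*31 + 7
31 = 4*7 + 3
7 = 2*3 + 1
3 = 3*1 + 0
The gcd is 1. Working backward:
1 = 7 − 2·3
1 = −2·31 + 9·7
1 = 9·69 − 20·31
1 = −20·100 + 29·69
1 = 29·569 − 165·100
1 = −165·2376 + 689·569
1 = 689·2945 − 854·2376
Hence 2376⁻¹ ≡ -854 ≡ 2091 (mod 2945).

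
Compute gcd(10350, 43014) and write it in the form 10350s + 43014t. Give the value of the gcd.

Repeated division:
43014 = 4*10350 + 1614
10350 = 6*1614 + 666
1614 = 2*666 + 282
666 = 2*282 + 102
282 = 2*102 + 78
102 = 1*78 + 24
78 = 3*24 + 6
24 = 4*6 + 0
gcd(10350, 43014) = 6.
Express as a combination:
6 = 78 − 3·24
6 = −3·102 + 4·78
6 = 4·282 − 11·102
6 = −11·666 + 26·282
6 = 26·1614 − 63·666
6 = −63·10350 + 404·1614
6 = 404·43014 − 1679·10350
So 6 = (404)·43014 + (-1679)·10350.

6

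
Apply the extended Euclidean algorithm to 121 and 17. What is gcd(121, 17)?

1

Euclidean algorithm:
121 = 7·17 + 2
17 = 8·2 + 1
2 = 2·1 + 0
gcd(121, 17) = 1.
Back-substituting:
1 = 17 − 8·2
1 = −8·121 + 57·17
So 1 = (-8)·121 + (57)·17.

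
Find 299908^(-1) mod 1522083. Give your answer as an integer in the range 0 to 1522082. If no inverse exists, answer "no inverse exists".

1483192

Apply the Euclidean algorithm to 1522083 and 299908:
1522083 = 5×299908 + 22543
299908 = 13×22543 + 6849
22543 = 3×6849 + 1996
6849 = 3×1996 + 861
1996 = 2×861 + 274
861 = 3×274 + 39
274 = 7×39 + 1
39 = 39×1 + 0
Since gcd(299908, 1522083) = 1, back-substitute to write 1 as a combination:
1 = 274 − 7·39
1 = −7·861 + 22·274
1 = 22·1996 − 51·861
1 = −51·6849 + 175·1996
1 = 175·22543 − 576·6849
1 = −576·299908 + 7663·22543
1 = 7663·1522083 − 38891·299908
So 299908·(-38891) ≡ 1 (mod 1522083), and -38891 ≡ 1483192 (mod 1522083).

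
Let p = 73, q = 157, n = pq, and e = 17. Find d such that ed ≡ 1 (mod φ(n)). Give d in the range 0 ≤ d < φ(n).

4625

φ(n) = (p−1)(q−1) = 72·156 = 11232.
Need d with 17·d ≡ 1 (mod 11232). Apply the extended Euclidean algorithm:
11232 = 660×17 + 12
17 = 1×12 + 5
12 = 2×5 + 2
5 = 2×2 + 1
2 = 2×1 + 0
Back-substitute:
1 = 5 − 2·2
1 = −2·12 + 5·5
1 = 5·17 − 7·12
1 = −7·11232 + 4625·17
So 17·4625 ≡ 1 (mod 11232), hence d = 4625.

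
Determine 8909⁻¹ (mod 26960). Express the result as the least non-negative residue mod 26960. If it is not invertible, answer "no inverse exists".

18629

Apply the Euclidean algorithm to 26960 and 8909:
26960 = 3*8909 + 233
8909 = 38*233 + 55
233 = 4*55 + 13
55 = 4*13 + 3
13 = 4*3 + 1
3 = 3*1 + 0
Since gcd(8909, 26960) = 1, back-substitute to write 1 as a combination:
1 = 13 − 4·3
1 = −4·55 + 17·13
1 = 17·233 − 72·55
1 = −72·8909 + 2753·233
1 = 2753·26960 − 8331·8909
Thus 8909·(-8331) ≡ 1 (mod 26960); reducing, -8331 mod 26960 = 18629.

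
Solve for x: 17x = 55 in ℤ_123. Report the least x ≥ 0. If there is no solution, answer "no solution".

First find gcd(17, 123):
123 = 7·17 + 4
17 = 4·4 + 1
4 = 4·1 + 0
gcd = 1, so a unique solution mod 123 exists.
Back-substitute for the Bézout coefficients:
1 = 17 − 4·4
1 = −4·123 + 29·17
So 17·(29) ≡ 1 (mod 123), giving 17⁻¹ ≡ 29.
x ≡ 17⁻¹·55 ≡ 29·55 ≡ 119 (mod 123).

119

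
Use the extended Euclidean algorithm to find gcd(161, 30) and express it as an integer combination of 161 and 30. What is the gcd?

Repeated division:
161 = 5×30 + 11
30 = 2×11 + 8
11 = 1×8 + 3
8 = 2×3 + 2
3 = 1×2 + 1
2 = 2×1 + 0
gcd(161, 30) = 1.
Back-substituting:
1 = 3 − 2
1 = −8 + 3·3
1 = 3·11 − 4·8
1 = −4·30 + 11·11
1 = 11·161 − 59·30
So 1 = (11)·161 + (-59)·30.

1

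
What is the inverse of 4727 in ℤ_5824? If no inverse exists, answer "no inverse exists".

4295

Extended Euclidean algorithm:
5824 = 1·4727 + 1097
4727 = 4·1097 + 339
1097 = 3·339 + 80
339 = 4·80 + 19
80 = 4·19 + 4
19 = 4·4 + 3
4 = 1·3 + 1
3 = 3·1 + 0
gcd = 1, so the inverse exists. Back-substitute:
1 = 4 − 3
1 = −19 + 5·4
1 = 5·80 − 21·19
1 = −21·339 + 89·80
1 = 89·1097 − 288·339
1 = −288·4727 + 1241·1097
1 = 1241·5824 − 1529·4727
So 4727·(-1529) ≡ 1 (mod 5824), and -1529 ≡ 4295 (mod 5824).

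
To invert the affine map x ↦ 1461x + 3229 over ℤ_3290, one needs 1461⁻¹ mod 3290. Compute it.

Apply the Euclidean algorithm to 3290 and 1461:
3290 = 2·1461 + 368
1461 = 3·368 + 357
368 = 1·357 + 11
357 = 32·11 + 5
11 = 2·5 + 1
5 = 5·1 + 0
gcd = 1, so the inverse exists. Back-substitute:
1 = 11 − 2·5
1 = −2·357 + 65·11
1 = 65·368 − 67·357
1 = −67·1461 + 266·368
1 = 266·3290 − 599·1461
Thus 1461·(-599) ≡ 1 (mod 3290); reducing, -599 mod 3290 = 2691.

2691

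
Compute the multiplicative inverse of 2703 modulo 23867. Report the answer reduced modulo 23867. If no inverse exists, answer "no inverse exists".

5863

Run Euclid on (23867, 2703):
23867 = 8*2703 + 2243
2703 = 1*2243 + 460
2243 = 4*460 + 403
460 = 1*403 + 57
403 = 7*57 + 4
57 = 14*4 + 1
4 = 4*1 + 0
Since gcd(2703, 23867) = 1, back-substitute to write 1 as a combination:
1 = 57 − 14·4
1 = −14·403 + 99·57
1 = 99·460 − 113·403
1 = −113·2243 + 551·460
1 = 551·2703 − 664·2243
1 = −664·23867 + 5863·2703
So 2703·5863 ≡ 1 (mod 23867).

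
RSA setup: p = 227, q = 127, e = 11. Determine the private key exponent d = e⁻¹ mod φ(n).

φ(n) = (p−1)(q−1) = 226·126 = 28476.
Need d with 11·d ≡ 1 (mod 28476). Apply the extended Euclidean algorithm:
28476 = 2588*11 + 8
11 = 1*8 + 3
8 = 2*3 + 2
3 = 1*2 + 1
2 = 2*1 + 0
Back-substitute:
1 = 3 − 2
1 = −8 + 3·3
1 = 3·11 − 4·8
1 = −4·28476 + 10355·11
So 11·10355 ≡ 1 (mod 28476), hence d = 10355.

10355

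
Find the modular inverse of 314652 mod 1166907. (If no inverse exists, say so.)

no inverse exists

Euclidean algorithm on 1166907, 314652:
1166907 = 3×314652 + 222951
314652 = 1×222951 + 91701
222951 = 2×91701 + 39549
91701 = 2×39549 + 12603
39549 = 3×12603 + 1740
12603 = 7×1740 + 423
1740 = 4×423 + 48
423 = 8×48 + 39
48 = 1×39 + 9
39 = 4×9 + 3
9 = 3×3 + 0
Since gcd = 3 > 1, 314652 is not a unit mod 1166907.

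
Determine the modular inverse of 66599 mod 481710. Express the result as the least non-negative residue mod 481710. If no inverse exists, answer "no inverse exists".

Run Euclid on (481710, 66599):
481710 = 7·66599 + 15517
66599 = 4·15517 + 4531
15517 = 3·4531 + 1924
4531 = 2·1924 + 683
1924 = 2·683 + 558
683 = 1·558 + 125
558 = 4·125 + 58
125 = 2·58 + 9
58 = 6·9 + 4
9 = 2·4 + 1
4 = 4·1 + 0
Since gcd(66599, 481710) = 1, back-substitute to write 1 as a combination:
1 = 9 − 2·4
1 = −2·58 + 13·9
1 = 13·125 − 28·58
1 = −28·558 + 125·125
1 = 125·683 − 153·558
1 = −153·1924 + 431·683
1 = 431·4531 − 1015·1924
1 = −1015·15517 + 3476·4531
1 = 3476·66599 − 14919·15517
1 = −14919·481710 + 107909·66599
So 66599·107909 ≡ 1 (mod 481710).

107909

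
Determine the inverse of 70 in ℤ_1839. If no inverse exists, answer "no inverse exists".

Run Euclid on (1839, 70):
1839 = 26·70 + 19
70 = 3·19 + 13
19 = 1·13 + 6
13 = 2·6 + 1
6 = 6·1 + 0
gcd = 1, so the inverse exists. Back-substitute:
1 = 13 − 2·6
1 = −2·19 + 3·13
1 = 3·70 − 11·19
1 = −11·1839 + 289·70
So 70·289 ≡ 1 (mod 1839).

289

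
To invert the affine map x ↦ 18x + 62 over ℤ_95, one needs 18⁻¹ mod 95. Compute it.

Extended Euclidean algorithm:
95 = 5*18 + 5
18 = 3*5 + 3
5 = 1*3 + 2
3 = 1*2 + 1
2 = 2*1 + 0
The gcd is 1. Working backward:
1 = 3 − 2
1 = −5 + 2·3
1 = 2·18 − 7·5
1 = −7·95 + 37·18
So 18·37 ≡ 1 (mod 95).

37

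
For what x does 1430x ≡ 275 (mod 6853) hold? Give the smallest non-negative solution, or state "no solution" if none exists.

120

First find gcd(1430, 6853):
6853 = 4*1430 + 1133
1430 = 1*1133 + 297
1133 = 3*297 + 242
297 = 1*242 + 55
242 = 4*55 + 22
55 = 2*22 + 11
22 = 2*11 + 0
gcd = 11 and 11 | 275, so solutions exist. Divide through by 11: 130x ≡ 25 (mod 623).
Now find 130⁻¹ mod 623:
623 = 4×130 + 103
130 = 1×103 + 27
103 = 3×27 + 22
27 = 1×22 + 5
22 = 4×5 + 2
5 = 2×2 + 1
2 = 2×1 + 0
Back-substitute:
1 = 5 − 2·2
1 = −2·22 + 9·5
1 = 9·27 − 11·22
1 = −11·103 + 42·27
1 = 42·130 − 53·103
1 = −53·623 + 254·130
So 130⁻¹ ≡ 254 (mod 623).
Then x ≡ 254·25 ≡ 120 (mod 623); the smallest non-negative solution is x = 120.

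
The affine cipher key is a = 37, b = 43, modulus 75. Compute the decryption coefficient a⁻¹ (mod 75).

Extended Euclidean algorithm:
75 = 2×37 + 1
37 = 37×1 + 0
The gcd is 1. Working backward:
1 = 75 − 2·37
Thus 37·(-2) ≡ 1 (mod 75); reducing, -2 mod 75 = 73.

73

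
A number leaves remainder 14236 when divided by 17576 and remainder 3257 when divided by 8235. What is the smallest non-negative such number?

Write x = 14236 + 17576·k. Then 17576·k ≡ 3257 − 14236 ≡ 5491 (mod 8235).
Need 17576⁻¹ mod 8235. Extended Euclid on (8235, 1106):
8235 = 7·1106 + 493
1106 = 2·493 + 120
493 = 4·120 + 13
120 = 9·13 + 3
13 = 4·3 + 1
3 = 3·1 + 0
Back-substitute:
1 = 13 − 4·3
1 = −4·120 + 37·13
1 = 37·493 − 152·120
1 = −152·1106 + 341·493
1 = 341·8235 − 2539·1106
17576⁻¹ ≡ 5696 (mod 8235), so k ≡ 5696·5491 ≡ 206 (mod 8235).
x = 14236 + 17576·206 = 3634892.

3634892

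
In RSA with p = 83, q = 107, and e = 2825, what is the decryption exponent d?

φ(n) = (p−1)(q−1) = 82·106 = 8692.
Need d with 2825·d ≡ 1 (mod 8692). Apply the extended Euclidean algorithm:
8692 = 3*2825 + 217
2825 = 13*217 + 4
217 = 54*4 + 1
4 = 4*1 + 0
Back-substitute:
1 = 217 − 54·4
1 = −54·2825 + 703·217
1 = 703·8692 − 2163·2825
So 2825·(-2163) ≡ 1 (mod 8692), hence d ≡ -2163 ≡ 6529 (mod 8692).

6529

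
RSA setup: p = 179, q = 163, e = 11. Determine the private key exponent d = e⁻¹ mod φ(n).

φ(n) = (p−1)(q−1) = 178·162 = 28836.
Need d with 11·d ≡ 1 (mod 28836). Apply the extended Euclidean algorithm:
28836 = 2621×11 + 5
11 = 2×5 + 1
5 = 5×1 + 0
Back-substitute:
1 = 11 − 2·5
1 = −2·28836 + 5243·11
So 11·5243 ≡ 1 (mod 28836), hence d = 5243.

5243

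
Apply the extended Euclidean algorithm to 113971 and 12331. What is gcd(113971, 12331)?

Apply Euclid's algorithm to 113971 and 12331:
113971 = 9×12331 + 2992
12331 = 4×2992 + 363
2992 = 8×363 + 88
363 = 4×88 + 11
88 = 8×11 + 0
gcd(113971, 12331) = 11.
Working backward:
11 = 363 − 4·88
11 = −4·2992 + 33·363
11 = 33·12331 − 136·2992
11 = −136·113971 + 1257·12331
So 11 = (-136)·113971 + (1257)·12331.

11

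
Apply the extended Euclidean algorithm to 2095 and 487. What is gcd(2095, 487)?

Euclidean algorithm:
2095 = 4×487 + 147
487 = 3×147 + 46
147 = 3×46 + 9
46 = 5×9 + 1
9 = 9×1 + 0
gcd(2095, 487) = 1.
Express as a combination:
1 = 46 − 5·9
1 = −5·147 + 16·46
1 = 16·487 − 53·147
1 = −53·2095 + 228·487
So 1 = (-53)·2095 + (228)·487.

1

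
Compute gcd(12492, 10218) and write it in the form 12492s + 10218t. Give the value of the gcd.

6

Repeated division:
12492 = 1·10218 + 2274
10218 = 4·2274 + 1122
2274 = 2·1122 + 30
1122 = 37·30 + 12
30 = 2·12 + 6
12 = 2·6 + 0
gcd(12492, 10218) = 6.
Express as a combination:
6 = 30 − 2·12
6 = −2·1122 + 75·30
6 = 75·2274 − 152·1122
6 = −152·10218 + 683·2274
6 = 683·12492 − 835·10218
So 6 = (683)·12492 + (-835)·10218.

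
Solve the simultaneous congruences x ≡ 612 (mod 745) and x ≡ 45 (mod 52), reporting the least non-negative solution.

Write x = 612 + 745·k. Then 745·k ≡ 45 − 612 ≡ 5 (mod 52).
Need 745⁻¹ mod 52. Extended Euclid on (52, 17):
52 = 3*17 + 1
17 = 17*1 + 0
Back-substitute:
1 = 52 − 3·17
745⁻¹ ≡ 49 (mod 52), so k ≡ 49·5 ≡ 37 (mod 52).
x = 612 + 745·37 = 28177.

28177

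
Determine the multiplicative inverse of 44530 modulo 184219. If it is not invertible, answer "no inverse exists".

Run Euclid on (184219, 44530):
184219 = 4*44530 + 6099
44530 = 7*6099 + 1837
6099 = 3*1837 + 588
1837 = 3*588 + 73
588 = 8*73 + 4
73 = 18*4 + 1
4 = 4*1 + 0
Since gcd(44530, 184219) = 1, back-substitute to write 1 as a combination:
1 = 73 − 18·4
1 = −18·588 + 145·73
1 = 145·1837 − 453·588
1 = −453·6099 + 1504·1837
1 = 1504·44530 − 10981·6099
1 = −10981·184219 + 45428·44530
So 44530·45428 ≡ 1 (mod 184219).

45428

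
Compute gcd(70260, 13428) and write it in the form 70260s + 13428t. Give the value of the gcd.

Euclidean algorithm:
70260 = 5×13428 + 3120
13428 = 4×3120 + 948
3120 = 3×948 + 276
948 = 3×276 + 120
276 = 2×120 + 36
120 = 3×36 + 12
36 = 3×12 + 0
gcd(70260, 13428) = 12.
Back-substituting:
12 = 120 − 3·36
12 = −3·276 + 7·120
12 = 7·948 − 24·276
12 = −24·3120 + 79·948
12 = 79·13428 − 340·3120
12 = −340·70260 + 1779·13428
So 12 = (-340)·70260 + (1779)·13428.

12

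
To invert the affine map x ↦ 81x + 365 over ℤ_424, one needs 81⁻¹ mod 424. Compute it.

Run Euclid on (424, 81):
424 = 5×81 + 19
81 = 4×19 + 5
19 = 3×5 + 4
5 = 1×4 + 1
4 = 4×1 + 0
The gcd is 1. Working backward:
1 = 5 − 4
1 = −19 + 4·5
1 = 4·81 − 17·19
1 = −17·424 + 89·81
So 81·89 ≡ 1 (mod 424).

89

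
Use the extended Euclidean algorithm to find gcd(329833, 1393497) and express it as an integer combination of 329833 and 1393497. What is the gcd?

7

Euclidean algorithm:
1393497 = 4×329833 + 74165
329833 = 4×74165 + 33173
74165 = 2×33173 + 7819
33173 = 4×7819 + 1897
7819 = 4×1897 + 231
1897 = 8×231 + 49
231 = 4×49 + 35
49 = 1×35 + 14
35 = 2×14 + 7
14 = 2×7 + 0
gcd(329833, 1393497) = 7.
Working backward:
7 = 35 − 2·14
7 = −2·49 + 3·35
7 = 3·231 − 14·49
7 = −14·1897 + 115·231
7 = 115·7819 − 474·1897
7 = −474·33173 + 2011·7819
7 = 2011·74165 − 4496·33173
7 = −4496·329833 + 19995·74165
7 = 19995·1393497 − 84476·329833
So 7 = (19995)·1393497 + (-84476)·329833.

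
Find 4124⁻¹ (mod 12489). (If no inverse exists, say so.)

Apply the Euclidean algorithm to 12489 and 4124:
12489 = 3·4124 + 117
4124 = 35·117 + 29
117 = 4·29 + 1
29 = 29·1 + 0
gcd = 1, so the inverse exists. Back-substitute:
1 = 117 − 4·29
1 = −4·4124 + 141·117
1 = 141·12489 − 427·4124
So 4124·(-427) ≡ 1 (mod 12489), and -427 ≡ 12062 (mod 12489).

12062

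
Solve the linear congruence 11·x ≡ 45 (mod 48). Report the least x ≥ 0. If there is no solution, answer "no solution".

39

First find gcd(11, 48):
48 = 4×11 + 4
11 = 2×4 + 3
4 = 1×3 + 1
3 = 3×1 + 0
gcd = 1, so a unique solution mod 48 exists.
Back-substitute for the Bézout coefficients:
1 = 4 − 3
1 = −11 + 3·4
1 = 3·48 − 13·11
So 11·(-13) ≡ 1 (mod 48), giving 11⁻¹ ≡ 35.
x ≡ 11⁻¹·45 ≡ 35·45 ≡ 39 (mod 48).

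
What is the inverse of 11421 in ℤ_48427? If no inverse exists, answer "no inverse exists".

42495

Extended Euclidean algorithm:
48427 = 4*11421 + 2743
11421 = 4*2743 + 449
2743 = 6*449 + 49
449 = 9*49 + 8
49 = 6*8 + 1
8 = 8*1 + 0
The gcd is 1. Working backward:
1 = 49 − 6·8
1 = −6·449 + 55·49
1 = 55·2743 − 336·449
1 = −336·11421 + 1399·2743
1 = 1399·48427 − 5932·11421
Thus 11421·(-5932) ≡ 1 (mod 48427); reducing, -5932 mod 48427 = 42495.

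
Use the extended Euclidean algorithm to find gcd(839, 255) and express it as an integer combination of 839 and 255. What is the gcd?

1

Repeated division:
839 = 3×255 + 74
255 = 3×74 + 33
74 = 2×33 + 8
33 = 4×8 + 1
8 = 8×1 + 0
gcd(839, 255) = 1.
Back-substituting:
1 = 33 − 4·8
1 = −4·74 + 9·33
1 = 9·255 − 31·74
1 = −31·839 + 102·255
So 1 = (-31)·839 + (102)·255.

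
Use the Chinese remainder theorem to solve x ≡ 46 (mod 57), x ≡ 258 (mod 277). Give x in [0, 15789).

15493

Write x = 46 + 57·k. Then 57·k ≡ 258 − 46 ≡ 212 (mod 277).
Need 57⁻¹ mod 277. Extended Euclid on (277, 57):
277 = 4*57 + 49
57 = 1*49 + 8
49 = 6*8 + 1
8 = 8*1 + 0
Back-substitute:
1 = 49 − 6·8
1 = −6·57 + 7·49
1 = 7·277 − 34·57
57⁻¹ ≡ 243 (mod 277), so k ≡ 243·212 ≡ 271 (mod 277).
x = 46 + 57·271 = 15493.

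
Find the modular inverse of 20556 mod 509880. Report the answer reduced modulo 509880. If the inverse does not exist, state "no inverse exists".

Compute gcd(20556, 509880):
509880 = 24*20556 + 16536
20556 = 1*16536 + 4020
16536 = 4*4020 + 456
4020 = 8*456 + 372
456 = 1*372 + 84
372 = 4*84 + 36
84 = 2*36 + 12
36 = 3*12 + 0
Since gcd = 12 > 1, 20556 is not a unit mod 509880.

no inverse exists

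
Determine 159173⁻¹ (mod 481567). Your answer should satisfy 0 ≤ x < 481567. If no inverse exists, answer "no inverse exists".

Apply the Euclidean algorithm to 481567 and 159173:
481567 = 3·159173 + 4048
159173 = 39·4048 + 1301
4048 = 3·1301 + 145
1301 = 8·145 + 141
145 = 1·141 + 4
141 = 35·4 + 1
4 = 4·1 + 0
The gcd is 1. Working backward:
1 = 141 − 35·4
1 = −35·145 + 36·141
1 = 36·1301 − 323·145
1 = −323·4048 + 1005·1301
1 = 1005·159173 − 39518·4048
1 = −39518·481567 + 119559·159173
So 159173·119559 ≡ 1 (mod 481567).

119559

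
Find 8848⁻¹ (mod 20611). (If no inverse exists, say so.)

Apply the Euclidean algorithm to 20611 and 8848:
20611 = 2×8848 + 2915
8848 = 3×2915 + 103
2915 = 28×103 + 31
103 = 3×31 + 10
31 = 3×10 + 1
10 = 10×1 + 0
gcd = 1, so the inverse exists. Back-substitute:
1 = 31 − 3·10
1 = −3·103 + 10·31
1 = 10·2915 − 283·103
1 = −283·8848 + 859·2915
1 = 859·20611 − 2001·8848
Hence 8848⁻¹ ≡ -2001 ≡ 18610 (mod 20611).

18610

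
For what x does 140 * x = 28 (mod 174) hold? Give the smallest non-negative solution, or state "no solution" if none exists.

First find gcd(140, 174):
174 = 1*140 + 34
140 = 4*34 + 4
34 = 8*4 + 2
4 = 2*2 + 0
gcd = 2 and 2 | 28, so solutions exist. Divide through by 2: 70x ≡ 14 (mod 87).
Now find 70⁻¹ mod 87:
87 = 1·70 + 17
70 = 4·17 + 2
17 = 8·2 + 1
2 = 2·1 + 0
Back-substitute:
1 = 17 − 8·2
1 = −8·70 + 33·17
1 = 33·87 − 41·70
So 70·(-41) ≡ 1 (mod 87), i.e. 70⁻¹ ≡ 46.
Then x ≡ 46·14 ≡ 35 (mod 87); the smallest non-negative solution is x = 35.

35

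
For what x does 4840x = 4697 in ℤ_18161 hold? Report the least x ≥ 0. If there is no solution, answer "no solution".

First find gcd(4840, 18161):
18161 = 3*4840 + 3641
4840 = 1*3641 + 1199
3641 = 3*1199 + 44
1199 = 27*44 + 11
44 = 4*11 + 0
gcd = 11 and 11 | 4697, so solutions exist. Divide through by 11: 440x ≡ 427 (mod 1651).
Now find 440⁻¹ mod 1651:
1651 = 3×440 + 331
440 = 1×331 + 109
331 = 3×109 + 4
109 = 27×4 + 1
4 = 4×1 + 0
Back-substitute:
1 = 109 − 27·4
1 = −27·331 + 82·109
1 = 82·440 − 109·331
1 = −109·1651 + 409·440
So 440⁻¹ ≡ 409 (mod 1651).
Then x ≡ 409·427 ≡ 1288 (mod 1651); the smallest non-negative solution is x = 1288.

1288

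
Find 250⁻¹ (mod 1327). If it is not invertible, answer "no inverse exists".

gcd(1327, 250) by repeated division:
1327 = 5*250 + 77
250 = 3*77 + 19
77 = 4*19 + 1
19 = 19*1 + 0
The gcd is 1. Working backward:
1 = 77 − 4·19
1 = −4·250 + 13·77
1 = 13·1327 − 69·250
Hence 250⁻¹ ≡ -69 ≡ 1258 (mod 1327).

1258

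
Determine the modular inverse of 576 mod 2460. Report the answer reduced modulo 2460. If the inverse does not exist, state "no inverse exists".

no inverse exists

Compute gcd(576, 2460):
2460 = 4*576 + 156
576 = 3*156 + 108
156 = 1*108 + 48
108 = 2*48 + 12
48 = 4*12 + 0
gcd(576, 2460) = 12 ≠ 1, so 576 has no multiplicative inverse modulo 2460.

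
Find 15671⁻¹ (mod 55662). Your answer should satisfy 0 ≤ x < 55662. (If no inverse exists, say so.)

Run Euclid on (55662, 15671):
55662 = 3·15671 + 8649
15671 = 1·8649 + 7022
8649 = 1·7022 + 1627
7022 = 4·1627 + 514
1627 = 3·514 + 85
514 = 6·85 + 4
85 = 21·4 + 1
4 = 4·1 + 0
Since gcd(15671, 55662) = 1, back-substitute to write 1 as a combination:
1 = 85 − 21·4
1 = −21·514 + 127·85
1 = 127·1627 − 402·514
1 = −402·7022 + 1735·1627
1 = 1735·8649 − 2137·7022
1 = −2137·15671 + 3872·8649
1 = 3872·55662 − 13753·15671
Hence 15671⁻¹ ≡ -13753 ≡ 41909 (mod 55662).

41909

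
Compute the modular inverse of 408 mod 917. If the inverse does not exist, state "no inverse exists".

gcd(917, 408) by repeated division:
917 = 2×408 + 101
408 = 4×101 + 4
101 = 25×4 + 1
4 = 4×1 + 0
The gcd is 1. Working backward:
1 = 101 − 25·4
1 = −25·408 + 101·101
1 = 101·917 − 227·408
Hence 408⁻¹ ≡ -227 ≡ 690 (mod 917).

690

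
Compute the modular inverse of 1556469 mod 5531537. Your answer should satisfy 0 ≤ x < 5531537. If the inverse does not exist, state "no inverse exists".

5033639

gcd(5531537, 1556469) by repeated division:
5531537 = 3×1556469 + 862130
1556469 = 1×862130 + 694339
862130 = 1×694339 + 167791
694339 = 4×167791 + 23175
167791 = 7×23175 + 5566
23175 = 4×5566 + 911
5566 = 6×911 + 100
911 = 9×100 + 11
100 = 9×11 + 1
11 = 11×1 + 0
The gcd is 1. Working backward:
1 = 100 − 9·11
1 = −9·911 + 82·100
1 = 82·5566 − 501·911
1 = −501·23175 + 2086·5566
1 = 2086·167791 − 15103·23175
1 = −15103·694339 + 62498·167791
1 = 62498·862130 − 77601·694339
1 = −77601·1556469 + 140099·862130
1 = 140099·5531537 − 497898·1556469
Hence 1556469⁻¹ ≡ -497898 ≡ 5033639 (mod 5531537).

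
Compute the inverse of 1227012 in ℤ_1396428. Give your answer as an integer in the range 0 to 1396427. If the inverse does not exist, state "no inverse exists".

no inverse exists

Compute gcd(1227012, 1396428):
1396428 = 1×1227012 + 169416
1227012 = 7×169416 + 41100
169416 = 4×41100 + 5016
41100 = 8×5016 + 972
5016 = 5×972 + 156
972 = 6×156 + 36
156 = 4×36 + 12
36 = 3×12 + 0
The gcd is 12, not 1, hence no inverse exists.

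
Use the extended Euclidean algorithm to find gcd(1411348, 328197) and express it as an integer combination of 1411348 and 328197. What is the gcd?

Repeated division:
1411348 = 4×328197 + 98560
328197 = 3×98560 + 32517
98560 = 3×32517 + 1009
32517 = 32×1009 + 229
1009 = 4×229 + 93
229 = 2×93 + 43
93 = 2×43 + 7
43 = 6×7 + 1
7 = 7×1 + 0
gcd(1411348, 328197) = 1.
Back-substituting:
1 = 43 − 6·7
1 = −6·93 + 13·43
1 = 13·229 − 32·93
1 = −32·1009 + 141·229
1 = 141·32517 − 4544·1009
1 = −4544·98560 + 13773·32517
1 = 13773·328197 − 45863·98560
1 = −45863·1411348 + 197225·328197
So 1 = (-45863)·1411348 + (197225)·328197.

1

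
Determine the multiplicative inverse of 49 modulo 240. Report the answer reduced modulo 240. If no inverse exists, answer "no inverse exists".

Run Euclid on (240, 49):
240 = 4×49 + 44
49 = 1×44 + 5
44 = 8×5 + 4
5 = 1×4 + 1
4 = 4×1 + 0
gcd = 1, so the inverse exists. Back-substitute:
1 = 5 − 4
1 = −44 + 9·5
1 = 9·49 − 10·44
1 = −10·240 + 49·49
So 49·49 ≡ 1 (mod 240).

49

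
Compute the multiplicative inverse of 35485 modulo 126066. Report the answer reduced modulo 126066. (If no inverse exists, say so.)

64939

Extended Euclidean algorithm:
126066 = 3·35485 + 19611
35485 = 1·19611 + 15874
19611 = 1·15874 + 3737
15874 = 4·3737 + 926
3737 = 4·926 + 33
926 = 28·33 + 2
33 = 16·2 + 1
2 = 2·1 + 0
Since gcd(35485, 126066) = 1, back-substitute to write 1 as a combination:
1 = 33 − 16·2
1 = −16·926 + 449·33
1 = 449·3737 − 1812·926
1 = −1812·15874 + 7697·3737
1 = 7697·19611 − 9509·15874
1 = −9509·35485 + 17206·19611
1 = 17206·126066 − 61127·35485
So 35485·(-61127) ≡ 1 (mod 126066), and -61127 ≡ 64939 (mod 126066).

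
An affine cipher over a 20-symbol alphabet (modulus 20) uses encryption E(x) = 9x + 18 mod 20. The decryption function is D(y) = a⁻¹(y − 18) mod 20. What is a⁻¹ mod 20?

9

Apply the Euclidean algorithm to 20 and 9:
20 = 2·9 + 2
9 = 4·2 + 1
2 = 2·1 + 0
gcd = 1, so the inverse exists. Back-substitute:
1 = 9 − 4·2
1 = −4·20 + 9·9
So 9·9 ≡ 1 (mod 20).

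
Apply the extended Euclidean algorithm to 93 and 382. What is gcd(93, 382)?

1

Apply Euclid's algorithm to 382 and 93:
382 = 4×93 + 10
93 = 9×10 + 3
10 = 3×3 + 1
3 = 3×1 + 0
gcd(93, 382) = 1.
Working backward:
1 = 10 − 3·3
1 = −3·93 + 28·10
1 = 28·382 − 115·93
So 1 = (28)·382 + (-115)·93.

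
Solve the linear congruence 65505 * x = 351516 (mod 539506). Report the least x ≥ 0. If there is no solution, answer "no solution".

First find gcd(65505, 539506):
539506 = 8*65505 + 15466
65505 = 4*15466 + 3641
15466 = 4*3641 + 902
3641 = 4*902 + 33
902 = 27*33 + 11
33 = 3*11 + 0
gcd = 11 and 11 | 351516, so solutions exist. Divide through by 11: 5955x ≡ 31956 (mod 49046).
Now find 5955⁻¹ mod 49046:
49046 = 8×5955 + 1406
5955 = 4×1406 + 331
1406 = 4×331 + 82
331 = 4×82 + 3
82 = 27×3 + 1
3 = 3×1 + 0
Back-substitute:
1 = 82 − 27·3
1 = −27·331 + 109·82
1 = 109·1406 − 463·331
1 = −463·5955 + 1961·1406
1 = 1961·49046 − 16151·5955
So 5955·(-16151) ≡ 1 (mod 49046), i.e. 5955⁻¹ ≡ 32895.
Then x ≡ 32895·31956 ≡ 38748 (mod 49046); the smallest non-negative solution is x = 38748.

38748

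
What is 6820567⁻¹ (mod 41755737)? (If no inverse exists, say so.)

Extended Euclidean algorithm:
41755737 = 6·6820567 + 832335
6820567 = 8·832335 + 161887
832335 = 5·161887 + 22900
161887 = 7·22900 + 1587
22900 = 14·1587 + 682
1587 = 2·682 + 223
682 = 3·223 + 13
223 = 17·13 + 2
13 = 6·2 + 1
2 = 2·1 + 0
The gcd is 1. Working backward:
1 = 13 − 6·2
1 = −6·223 + 103·13
1 = 103·682 − 315·223
1 = −315·1587 + 733·682
1 = 733·22900 − 10577·1587
1 = −10577·161887 + 74772·22900
1 = 74772·832335 − 384437·161887
1 = −384437·6820567 + 3150268·832335
1 = 3150268·41755737 − 19286045·6820567
Hence 6820567⁻¹ ≡ -19286045 ≡ 22469692 (mod 41755737).

22469692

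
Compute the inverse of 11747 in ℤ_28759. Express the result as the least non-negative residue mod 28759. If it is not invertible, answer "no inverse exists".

12170

Run Euclid on (28759, 11747):
28759 = 2*11747 + 5265
11747 = 2*5265 + 1217
5265 = 4*1217 + 397
1217 = 3*397 + 26
397 = 15*26 + 7
26 = 3*7 + 5
7 = 1*5 + 2
5 = 2*2 + 1
2 = 2*1 + 0
Since gcd(11747, 28759) = 1, back-substitute to write 1 as a combination:
1 = 5 − 2·2
1 = −2·7 + 3·5
1 = 3·26 − 11·7
1 = −11·397 + 168·26
1 = 168·1217 − 515·397
1 = −515·5265 + 2228·1217
1 = 2228·11747 − 4971·5265
1 = −4971·28759 + 12170·11747
So 11747·12170 ≡ 1 (mod 28759).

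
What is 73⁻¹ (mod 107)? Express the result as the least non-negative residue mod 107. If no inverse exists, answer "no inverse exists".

Run Euclid on (107, 73):
107 = 1×73 + 34
73 = 2×34 + 5
34 = 6×5 + 4
5 = 1×4 + 1
4 = 4×1 + 0
Since gcd(73, 107) = 1, back-substitute to write 1 as a combination:
1 = 5 − 4
1 = −34 + 7·5
1 = 7·73 − 15·34
1 = −15·107 + 22·73
So 73·22 ≡ 1 (mod 107).

22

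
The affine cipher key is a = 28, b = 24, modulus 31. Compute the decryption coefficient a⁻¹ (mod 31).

Extended Euclidean algorithm:
31 = 1×28 + 3
28 = 9×3 + 1
3 = 3×1 + 0
The gcd is 1. Working backward:
1 = 28 − 9·3
1 = −9·31 + 10·28
So 28·10 ≡ 1 (mod 31).

10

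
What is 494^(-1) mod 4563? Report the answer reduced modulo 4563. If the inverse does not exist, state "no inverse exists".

no inverse exists

Compute gcd(494, 4563):
4563 = 9*494 + 117
494 = 4*117 + 26
117 = 4*26 + 13
26 = 2*13 + 0
gcd(494, 4563) = 13 ≠ 1, so 494 has no multiplicative inverse modulo 4563.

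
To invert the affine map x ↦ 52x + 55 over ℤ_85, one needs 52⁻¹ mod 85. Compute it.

Run Euclid on (85, 52):
85 = 1*52 + 33
52 = 1*33 + 19
33 = 1*19 + 14
19 = 1*14 + 5
14 = 2*5 + 4
5 = 1*4 + 1
4 = 4*1 + 0
Since gcd(52, 85) = 1, back-substitute to write 1 as a combination:
1 = 5 − 4
1 = −14 + 3·5
1 = 3·19 − 4·14
1 = −4·33 + 7·19
1 = 7·52 − 11·33
1 = −11·85 + 18·52
So 52·18 ≡ 1 (mod 85).

18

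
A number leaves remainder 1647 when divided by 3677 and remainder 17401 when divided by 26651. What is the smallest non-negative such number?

Write x = 1647 + 3677·k. Then 3677·k ≡ 17401 − 1647 ≡ 15754 (mod 26651).
Need 3677⁻¹ mod 26651. Extended Euclid on (26651, 3677):
26651 = 7*3677 + 912
3677 = 4*912 + 29
912 = 31*29 + 13
29 = 2*13 + 3
13 = 4*3 + 1
3 = 3*1 + 0
Back-substitute:
1 = 13 − 4·3
1 = −4·29 + 9·13
1 = 9·912 − 283·29
1 = −283·3677 + 1141·912
1 = 1141·26651 − 8270·3677
3677⁻¹ ≡ 18381 (mod 26651), so k ≡ 18381·15754 ≡ 11159 (mod 26651).
x = 1647 + 3677·11159 = 41033290.

41033290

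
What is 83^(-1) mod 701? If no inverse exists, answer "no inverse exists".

625

gcd(701, 83) by repeated division:
701 = 8*83 + 37
83 = 2*37 + 9
37 = 4*9 + 1
9 = 9*1 + 0
The gcd is 1. Working backward:
1 = 37 − 4·9
1 = −4·83 + 9·37
1 = 9·701 − 76·83
Thus 83·(-76) ≡ 1 (mod 701); reducing, -76 mod 701 = 625.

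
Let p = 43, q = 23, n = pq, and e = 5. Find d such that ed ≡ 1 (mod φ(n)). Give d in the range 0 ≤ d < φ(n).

185

φ(n) = (p−1)(q−1) = 42·22 = 924.
Need d with 5·d ≡ 1 (mod 924). Apply the extended Euclidean algorithm:
924 = 184*5 + 4
5 = 1*4 + 1
4 = 4*1 + 0
Back-substitute:
1 = 5 − 4
1 = −924 + 185·5
So 5·185 ≡ 1 (mod 924), hence d = 185.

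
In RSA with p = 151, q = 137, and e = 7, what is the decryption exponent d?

φ(n) = (p−1)(q−1) = 150·136 = 20400.
Need d with 7·d ≡ 1 (mod 20400). Apply the extended Euclidean algorithm:
20400 = 2914·7 + 2
7 = 3·2 + 1
2 = 2·1 + 0
Back-substitute:
1 = 7 − 3·2
1 = −3·20400 + 8743·7
So 7·8743 ≡ 1 (mod 20400), hence d = 8743.

8743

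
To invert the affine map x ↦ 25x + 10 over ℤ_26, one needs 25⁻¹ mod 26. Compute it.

25

Run Euclid on (26, 25):
26 = 1×25 + 1
25 = 25×1 + 0
gcd = 1, so the inverse exists. Back-substitute:
1 = 26 − 25
Thus 25·(-1) ≡ 1 (mod 26); reducing, -1 mod 26 = 25.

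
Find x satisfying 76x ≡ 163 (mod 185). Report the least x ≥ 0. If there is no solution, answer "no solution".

63

First find gcd(76, 185):
185 = 2×76 + 33
76 = 2×33 + 10
33 = 3×10 + 3
10 = 3×3 + 1
3 = 3×1 + 0
gcd = 1, so a unique solution mod 185 exists.
Back-substitute for the Bézout coefficients:
1 = 10 − 3·3
1 = −3·33 + 10·10
1 = 10·76 − 23·33
1 = −23·185 + 56·76
So 76·(56) ≡ 1 (mod 185), giving 76⁻¹ ≡ 56.
x ≡ 76⁻¹·163 ≡ 56·163 ≡ 63 (mod 185).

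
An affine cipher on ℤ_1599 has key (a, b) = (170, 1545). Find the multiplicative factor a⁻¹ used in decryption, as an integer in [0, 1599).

Apply the Euclidean algorithm to 1599 and 170:
1599 = 9×170 + 69
170 = 2×69 + 32
69 = 2×32 + 5
32 = 6×5 + 2
5 = 2×2 + 1
2 = 2×1 + 0
Since gcd(170, 1599) = 1, back-substitute to write 1 as a combination:
1 = 5 − 2·2
1 = −2·32 + 13·5
1 = 13·69 − 28·32
1 = −28·170 + 69·69
1 = 69·1599 − 649·170
Hence 170⁻¹ ≡ -649 ≡ 950 (mod 1599).

950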